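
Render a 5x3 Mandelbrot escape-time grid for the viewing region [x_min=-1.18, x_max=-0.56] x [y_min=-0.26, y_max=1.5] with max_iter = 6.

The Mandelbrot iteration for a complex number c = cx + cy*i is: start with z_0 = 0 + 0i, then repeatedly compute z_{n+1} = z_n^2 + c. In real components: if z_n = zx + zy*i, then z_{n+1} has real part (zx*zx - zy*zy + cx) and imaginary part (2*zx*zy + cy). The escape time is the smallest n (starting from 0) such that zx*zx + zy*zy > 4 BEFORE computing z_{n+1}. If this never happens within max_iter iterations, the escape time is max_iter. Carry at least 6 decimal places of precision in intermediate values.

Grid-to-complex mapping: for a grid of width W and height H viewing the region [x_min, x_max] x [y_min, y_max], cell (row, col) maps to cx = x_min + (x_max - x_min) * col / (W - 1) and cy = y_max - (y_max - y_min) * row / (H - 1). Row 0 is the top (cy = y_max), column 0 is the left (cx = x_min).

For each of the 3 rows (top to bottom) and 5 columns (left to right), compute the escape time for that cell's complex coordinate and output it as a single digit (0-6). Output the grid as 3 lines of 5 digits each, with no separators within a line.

(row=0, col=0): c = -1.1800 + 1.5000i → escape time 2
(row=0, col=1): c = -1.0250 + 1.5000i → escape time 2
(row=0, col=2): c = -0.8700 + 1.5000i → escape time 2
(row=0, col=3): c = -0.7150 + 1.5000i → escape time 2
(row=0, col=4): c = -0.5600 + 1.5000i → escape time 2
(row=1, col=0): c = -1.1800 + 0.6200i → escape time 3
(row=1, col=1): c = -1.0250 + 0.6200i → escape time 4
(row=1, col=2): c = -0.8700 + 0.6200i → escape time 5
(row=1, col=3): c = -0.7150 + 0.6200i → escape time 6
(row=1, col=4): c = -0.5600 + 0.6200i → escape time 6
(row=2, col=0): c = -1.1800 + -0.2600i → escape time 6
(row=2, col=1): c = -1.0250 + -0.2600i → escape time 6
(row=2, col=2): c = -0.8700 + -0.2600i → escape time 6
(row=2, col=3): c = -0.7150 + -0.2600i → escape time 6
(row=2, col=4): c = -0.5600 + -0.2600i → escape time 6

Answer: 22222
34566
66666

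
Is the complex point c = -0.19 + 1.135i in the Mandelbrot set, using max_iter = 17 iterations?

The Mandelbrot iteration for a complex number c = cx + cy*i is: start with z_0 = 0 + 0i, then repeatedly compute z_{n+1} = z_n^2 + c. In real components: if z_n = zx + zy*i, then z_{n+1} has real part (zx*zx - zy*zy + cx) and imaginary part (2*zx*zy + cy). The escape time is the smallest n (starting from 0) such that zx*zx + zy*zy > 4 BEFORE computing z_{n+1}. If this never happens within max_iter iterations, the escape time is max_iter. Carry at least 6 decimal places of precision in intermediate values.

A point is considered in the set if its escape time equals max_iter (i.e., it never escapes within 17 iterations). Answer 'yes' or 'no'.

z_0 = 0 + 0i, c = -0.1900 + 1.1350i
Iter 1: z = -0.1900 + 1.1350i, |z|^2 = 1.3243
Iter 2: z = -1.4421 + 0.7037i, |z|^2 = 2.5749
Iter 3: z = 1.3945 + -0.8946i, |z|^2 = 2.7451
Iter 4: z = 0.9543 + -1.3602i, |z|^2 = 2.7609
Iter 5: z = -1.1295 + -1.4612i, |z|^2 = 3.4108
Iter 6: z = -1.0494 + 4.4358i, |z|^2 = 20.7771
Escaped at iteration 6

Answer: no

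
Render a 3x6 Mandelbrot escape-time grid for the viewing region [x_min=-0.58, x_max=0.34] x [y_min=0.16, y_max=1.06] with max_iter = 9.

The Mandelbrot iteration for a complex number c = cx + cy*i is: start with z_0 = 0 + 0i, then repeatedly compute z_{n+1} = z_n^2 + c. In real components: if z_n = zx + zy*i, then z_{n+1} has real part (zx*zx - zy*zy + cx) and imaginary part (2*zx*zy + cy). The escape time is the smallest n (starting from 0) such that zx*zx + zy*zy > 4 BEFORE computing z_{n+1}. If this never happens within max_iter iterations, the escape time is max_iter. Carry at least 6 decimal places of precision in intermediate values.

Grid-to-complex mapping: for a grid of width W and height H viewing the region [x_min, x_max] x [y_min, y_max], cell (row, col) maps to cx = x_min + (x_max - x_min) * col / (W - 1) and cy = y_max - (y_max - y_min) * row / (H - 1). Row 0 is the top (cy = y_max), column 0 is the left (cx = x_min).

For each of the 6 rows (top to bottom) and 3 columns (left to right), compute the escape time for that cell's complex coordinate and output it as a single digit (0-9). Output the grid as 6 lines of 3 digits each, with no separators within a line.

Answer: 463
494
898
999
999
999

Derivation:
(row=0, col=0): c = -0.5800 + 1.0600i → escape time 4
(row=0, col=1): c = -0.1200 + 1.0600i → escape time 6
(row=0, col=2): c = 0.3400 + 1.0600i → escape time 3
(row=1, col=0): c = -0.5800 + 0.8800i → escape time 4
(row=1, col=1): c = -0.1200 + 0.8800i → escape time 9
(row=1, col=2): c = 0.3400 + 0.8800i → escape time 4
(row=2, col=0): c = -0.5800 + 0.7000i → escape time 8
(row=2, col=1): c = -0.1200 + 0.7000i → escape time 9
(row=2, col=2): c = 0.3400 + 0.7000i → escape time 8
(row=3, col=0): c = -0.5800 + 0.5200i → escape time 9
(row=3, col=1): c = -0.1200 + 0.5200i → escape time 9
(row=3, col=2): c = 0.3400 + 0.5200i → escape time 9
(row=4, col=0): c = -0.5800 + 0.3400i → escape time 9
(row=4, col=1): c = -0.1200 + 0.3400i → escape time 9
(row=4, col=2): c = 0.3400 + 0.3400i → escape time 9
(row=5, col=0): c = -0.5800 + 0.1600i → escape time 9
(row=5, col=1): c = -0.1200 + 0.1600i → escape time 9
(row=5, col=2): c = 0.3400 + 0.1600i → escape time 9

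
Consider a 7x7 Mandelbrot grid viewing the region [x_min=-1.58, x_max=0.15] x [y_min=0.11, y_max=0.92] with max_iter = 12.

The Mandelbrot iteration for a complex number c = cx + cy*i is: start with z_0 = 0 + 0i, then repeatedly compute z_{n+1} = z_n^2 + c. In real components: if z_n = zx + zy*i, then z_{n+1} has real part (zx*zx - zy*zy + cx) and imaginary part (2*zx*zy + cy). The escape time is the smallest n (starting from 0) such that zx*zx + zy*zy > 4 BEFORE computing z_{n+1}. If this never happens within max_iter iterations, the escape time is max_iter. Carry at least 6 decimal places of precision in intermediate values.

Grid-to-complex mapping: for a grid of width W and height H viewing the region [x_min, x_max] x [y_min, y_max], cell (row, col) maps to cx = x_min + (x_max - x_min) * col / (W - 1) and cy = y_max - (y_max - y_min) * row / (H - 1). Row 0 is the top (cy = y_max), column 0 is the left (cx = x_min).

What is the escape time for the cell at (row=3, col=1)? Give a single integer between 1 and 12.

z_0 = 0 + 0i, c = -1.2917 + 0.5150i
Iter 1: z = -1.2917 + 0.5150i, |z|^2 = 1.9336
Iter 2: z = 0.1115 + -0.8154i, |z|^2 = 0.6773
Iter 3: z = -1.9441 + 0.3331i, |z|^2 = 3.8907
Iter 4: z = 2.3770 + -0.7804i, |z|^2 = 6.2592
Escaped at iteration 4

Answer: 4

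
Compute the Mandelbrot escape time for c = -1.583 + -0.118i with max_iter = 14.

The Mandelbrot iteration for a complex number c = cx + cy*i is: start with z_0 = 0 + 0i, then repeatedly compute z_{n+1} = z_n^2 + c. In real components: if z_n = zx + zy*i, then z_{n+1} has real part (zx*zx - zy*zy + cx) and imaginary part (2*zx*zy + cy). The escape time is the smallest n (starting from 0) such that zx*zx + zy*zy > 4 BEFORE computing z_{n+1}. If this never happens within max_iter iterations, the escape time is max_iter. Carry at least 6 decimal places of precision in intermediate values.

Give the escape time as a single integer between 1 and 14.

Answer: 6

Derivation:
z_0 = 0 + 0i, c = -1.5830 + -0.1180i
Iter 1: z = -1.5830 + -0.1180i, |z|^2 = 2.5198
Iter 2: z = 0.9090 + 0.2556i, |z|^2 = 0.8915
Iter 3: z = -0.8221 + 0.3466i, |z|^2 = 0.7960
Iter 4: z = -1.0273 + -0.6880i, |z|^2 = 1.5286
Iter 5: z = -1.0009 + 1.2955i, |z|^2 = 2.6801
Iter 6: z = -2.2594 + -2.7114i, |z|^2 = 12.4562
Escaped at iteration 6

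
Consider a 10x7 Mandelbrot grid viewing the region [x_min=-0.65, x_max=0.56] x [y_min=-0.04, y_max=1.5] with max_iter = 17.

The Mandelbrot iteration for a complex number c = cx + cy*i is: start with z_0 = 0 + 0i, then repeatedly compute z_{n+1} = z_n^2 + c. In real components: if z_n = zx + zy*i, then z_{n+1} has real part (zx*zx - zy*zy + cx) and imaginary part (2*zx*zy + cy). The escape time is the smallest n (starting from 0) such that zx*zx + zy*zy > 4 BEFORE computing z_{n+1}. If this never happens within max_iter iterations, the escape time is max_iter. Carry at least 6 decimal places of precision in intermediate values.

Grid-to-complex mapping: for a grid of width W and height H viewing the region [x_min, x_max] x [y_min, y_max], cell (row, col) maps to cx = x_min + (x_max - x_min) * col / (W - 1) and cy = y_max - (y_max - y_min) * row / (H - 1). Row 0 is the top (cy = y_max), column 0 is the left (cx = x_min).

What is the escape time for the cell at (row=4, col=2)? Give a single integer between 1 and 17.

z_0 = 0 + 0i, c = -0.3811 + 0.4733i
Iter 1: z = -0.3811 + 0.4733i, |z|^2 = 0.3693
Iter 2: z = -0.4599 + 0.1125i, |z|^2 = 0.2242
Iter 3: z = -0.1823 + 0.3698i, |z|^2 = 0.1700
Iter 4: z = -0.4847 + 0.3385i, |z|^2 = 0.3495
Iter 5: z = -0.2608 + 0.1452i, |z|^2 = 0.0891
Iter 6: z = -0.3342 + 0.3976i, |z|^2 = 0.2697
Iter 7: z = -0.4275 + 0.2076i, |z|^2 = 0.2259
Iter 8: z = -0.2414 + 0.2958i, |z|^2 = 0.1458
Iter 9: z = -0.4103 + 0.3305i, |z|^2 = 0.2776
Iter 10: z = -0.3220 + 0.2021i, |z|^2 = 0.1445
Iter 11: z = -0.3183 + 0.3432i, |z|^2 = 0.2191
Iter 12: z = -0.3976 + 0.2549i, |z|^2 = 0.2230
Iter 13: z = -0.2880 + 0.2707i, |z|^2 = 0.1562
Iter 14: z = -0.3714 + 0.3174i, |z|^2 = 0.2387
Iter 15: z = -0.3439 + 0.2375i, |z|^2 = 0.1747
Iter 16: z = -0.3193 + 0.3100i, |z|^2 = 0.1980

Answer: 17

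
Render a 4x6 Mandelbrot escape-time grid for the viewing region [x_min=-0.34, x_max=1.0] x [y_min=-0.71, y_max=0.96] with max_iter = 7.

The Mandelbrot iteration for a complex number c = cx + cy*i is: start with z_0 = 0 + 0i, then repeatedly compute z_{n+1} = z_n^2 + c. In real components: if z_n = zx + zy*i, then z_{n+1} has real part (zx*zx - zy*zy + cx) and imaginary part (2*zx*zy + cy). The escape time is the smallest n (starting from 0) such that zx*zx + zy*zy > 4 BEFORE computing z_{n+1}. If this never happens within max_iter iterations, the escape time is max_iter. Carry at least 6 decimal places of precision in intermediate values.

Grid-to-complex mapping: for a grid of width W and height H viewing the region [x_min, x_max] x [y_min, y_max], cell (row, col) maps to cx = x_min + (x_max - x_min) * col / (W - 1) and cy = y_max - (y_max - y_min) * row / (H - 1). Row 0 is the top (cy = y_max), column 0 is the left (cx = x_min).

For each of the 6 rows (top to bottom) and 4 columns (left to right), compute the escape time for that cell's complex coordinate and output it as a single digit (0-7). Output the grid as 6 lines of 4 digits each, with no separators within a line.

Answer: 5422
7732
7742
7742
7742
7732

Derivation:
(row=0, col=0): c = -0.3400 + 0.9600i → escape time 5
(row=0, col=1): c = 0.1067 + 0.9600i → escape time 4
(row=0, col=2): c = 0.5533 + 0.9600i → escape time 2
(row=0, col=3): c = 1.0000 + 0.9600i → escape time 2
(row=1, col=0): c = -0.3400 + 0.6260i → escape time 7
(row=1, col=1): c = 0.1067 + 0.6260i → escape time 7
(row=1, col=2): c = 0.5533 + 0.6260i → escape time 3
(row=1, col=3): c = 1.0000 + 0.6260i → escape time 2
(row=2, col=0): c = -0.3400 + 0.2920i → escape time 7
(row=2, col=1): c = 0.1067 + 0.2920i → escape time 7
(row=2, col=2): c = 0.5533 + 0.2920i → escape time 4
(row=2, col=3): c = 1.0000 + 0.2920i → escape time 2
(row=3, col=0): c = -0.3400 + -0.0420i → escape time 7
(row=3, col=1): c = 0.1067 + -0.0420i → escape time 7
(row=3, col=2): c = 0.5533 + -0.0420i → escape time 4
(row=3, col=3): c = 1.0000 + -0.0420i → escape time 2
(row=4, col=0): c = -0.3400 + -0.3760i → escape time 7
(row=4, col=1): c = 0.1067 + -0.3760i → escape time 7
(row=4, col=2): c = 0.5533 + -0.3760i → escape time 4
(row=4, col=3): c = 1.0000 + -0.3760i → escape time 2
(row=5, col=0): c = -0.3400 + -0.7100i → escape time 7
(row=5, col=1): c = 0.1067 + -0.7100i → escape time 7
(row=5, col=2): c = 0.5533 + -0.7100i → escape time 3
(row=5, col=3): c = 1.0000 + -0.7100i → escape time 2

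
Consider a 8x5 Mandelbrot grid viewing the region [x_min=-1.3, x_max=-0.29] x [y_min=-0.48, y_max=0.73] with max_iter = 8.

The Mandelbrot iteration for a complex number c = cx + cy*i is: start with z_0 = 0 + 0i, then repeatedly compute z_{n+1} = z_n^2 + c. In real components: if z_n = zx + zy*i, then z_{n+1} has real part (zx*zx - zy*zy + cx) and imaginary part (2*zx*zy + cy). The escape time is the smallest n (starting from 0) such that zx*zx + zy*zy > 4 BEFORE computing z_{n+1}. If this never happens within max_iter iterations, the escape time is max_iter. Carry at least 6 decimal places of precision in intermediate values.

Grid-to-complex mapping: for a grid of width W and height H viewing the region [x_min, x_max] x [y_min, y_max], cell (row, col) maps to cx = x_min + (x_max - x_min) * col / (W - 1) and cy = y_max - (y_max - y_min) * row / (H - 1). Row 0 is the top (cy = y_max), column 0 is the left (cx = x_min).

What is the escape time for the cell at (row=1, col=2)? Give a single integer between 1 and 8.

z_0 = 0 + 0i, c = -1.0114 + 0.4275i
Iter 1: z = -1.0114 + 0.4275i, |z|^2 = 1.2057
Iter 2: z = -0.1712 + -0.4373i, |z|^2 = 0.2205
Iter 3: z = -1.1733 + 0.5772i, |z|^2 = 1.7099
Iter 4: z = 0.0321 + -0.9270i, |z|^2 = 0.8604
Iter 5: z = -1.8698 + 0.3680i, |z|^2 = 3.6315
Iter 6: z = 2.3492 + -0.9487i, |z|^2 = 6.4190
Escaped at iteration 6

Answer: 6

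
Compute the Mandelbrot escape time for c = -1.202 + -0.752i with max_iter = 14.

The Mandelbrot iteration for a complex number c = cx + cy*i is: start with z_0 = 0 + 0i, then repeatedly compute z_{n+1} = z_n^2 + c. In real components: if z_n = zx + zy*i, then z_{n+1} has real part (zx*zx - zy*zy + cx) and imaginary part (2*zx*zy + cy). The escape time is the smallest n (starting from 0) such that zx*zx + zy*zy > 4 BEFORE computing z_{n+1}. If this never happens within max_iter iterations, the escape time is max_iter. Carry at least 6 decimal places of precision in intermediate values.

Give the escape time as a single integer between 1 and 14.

Answer: 3

Derivation:
z_0 = 0 + 0i, c = -1.2020 + -0.7520i
Iter 1: z = -1.2020 + -0.7520i, |z|^2 = 2.0103
Iter 2: z = -0.3227 + 1.0558i, |z|^2 = 1.2189
Iter 3: z = -2.2126 + -1.4334i, |z|^2 = 6.9503
Escaped at iteration 3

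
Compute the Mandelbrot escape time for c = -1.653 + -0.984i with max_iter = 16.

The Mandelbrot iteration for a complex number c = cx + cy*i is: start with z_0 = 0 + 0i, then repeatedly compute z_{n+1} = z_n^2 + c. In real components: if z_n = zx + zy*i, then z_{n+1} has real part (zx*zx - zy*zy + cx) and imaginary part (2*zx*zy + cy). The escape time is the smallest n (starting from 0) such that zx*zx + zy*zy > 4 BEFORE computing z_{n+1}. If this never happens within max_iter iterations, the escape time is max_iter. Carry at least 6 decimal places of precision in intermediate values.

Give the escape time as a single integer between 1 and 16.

z_0 = 0 + 0i, c = -1.6530 + -0.9840i
Iter 1: z = -1.6530 + -0.9840i, |z|^2 = 3.7007
Iter 2: z = 0.1112 + 2.2691i, |z|^2 = 5.1612
Escaped at iteration 2

Answer: 2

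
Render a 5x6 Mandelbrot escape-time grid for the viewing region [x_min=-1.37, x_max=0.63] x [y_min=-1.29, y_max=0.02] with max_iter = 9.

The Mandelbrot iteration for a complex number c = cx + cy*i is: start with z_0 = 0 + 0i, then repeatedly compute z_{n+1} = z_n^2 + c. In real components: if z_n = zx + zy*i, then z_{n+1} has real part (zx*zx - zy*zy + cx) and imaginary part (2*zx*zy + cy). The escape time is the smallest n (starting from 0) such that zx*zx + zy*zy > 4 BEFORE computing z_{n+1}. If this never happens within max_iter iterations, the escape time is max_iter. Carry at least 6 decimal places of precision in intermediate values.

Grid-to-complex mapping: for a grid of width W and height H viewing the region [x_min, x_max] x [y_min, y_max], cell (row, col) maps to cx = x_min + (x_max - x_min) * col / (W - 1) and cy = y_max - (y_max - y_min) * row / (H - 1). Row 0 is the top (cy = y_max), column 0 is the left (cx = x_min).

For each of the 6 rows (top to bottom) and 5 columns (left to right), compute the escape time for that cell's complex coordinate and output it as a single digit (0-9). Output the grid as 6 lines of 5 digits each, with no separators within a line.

Answer: 99994
69994
35993
34763
33442
22322

Derivation:
(row=0, col=0): c = -1.3700 + 0.0200i → escape time 9
(row=0, col=1): c = -0.8700 + 0.0200i → escape time 9
(row=0, col=2): c = -0.3700 + 0.0200i → escape time 9
(row=0, col=3): c = 0.1300 + 0.0200i → escape time 9
(row=0, col=4): c = 0.6300 + 0.0200i → escape time 4
(row=1, col=0): c = -1.3700 + -0.2420i → escape time 6
(row=1, col=1): c = -0.8700 + -0.2420i → escape time 9
(row=1, col=2): c = -0.3700 + -0.2420i → escape time 9
(row=1, col=3): c = 0.1300 + -0.2420i → escape time 9
(row=1, col=4): c = 0.6300 + -0.2420i → escape time 4
(row=2, col=0): c = -1.3700 + -0.5040i → escape time 3
(row=2, col=1): c = -0.8700 + -0.5040i → escape time 5
(row=2, col=2): c = -0.3700 + -0.5040i → escape time 9
(row=2, col=3): c = 0.1300 + -0.5040i → escape time 9
(row=2, col=4): c = 0.6300 + -0.5040i → escape time 3
(row=3, col=0): c = -1.3700 + -0.7660i → escape time 3
(row=3, col=1): c = -0.8700 + -0.7660i → escape time 4
(row=3, col=2): c = -0.3700 + -0.7660i → escape time 7
(row=3, col=3): c = 0.1300 + -0.7660i → escape time 6
(row=3, col=4): c = 0.6300 + -0.7660i → escape time 3
(row=4, col=0): c = -1.3700 + -1.0280i → escape time 3
(row=4, col=1): c = -0.8700 + -1.0280i → escape time 3
(row=4, col=2): c = -0.3700 + -1.0280i → escape time 4
(row=4, col=3): c = 0.1300 + -1.0280i → escape time 4
(row=4, col=4): c = 0.6300 + -1.0280i → escape time 2
(row=5, col=0): c = -1.3700 + -1.2900i → escape time 2
(row=5, col=1): c = -0.8700 + -1.2900i → escape time 2
(row=5, col=2): c = -0.3700 + -1.2900i → escape time 3
(row=5, col=3): c = 0.1300 + -1.2900i → escape time 2
(row=5, col=4): c = 0.6300 + -1.2900i → escape time 2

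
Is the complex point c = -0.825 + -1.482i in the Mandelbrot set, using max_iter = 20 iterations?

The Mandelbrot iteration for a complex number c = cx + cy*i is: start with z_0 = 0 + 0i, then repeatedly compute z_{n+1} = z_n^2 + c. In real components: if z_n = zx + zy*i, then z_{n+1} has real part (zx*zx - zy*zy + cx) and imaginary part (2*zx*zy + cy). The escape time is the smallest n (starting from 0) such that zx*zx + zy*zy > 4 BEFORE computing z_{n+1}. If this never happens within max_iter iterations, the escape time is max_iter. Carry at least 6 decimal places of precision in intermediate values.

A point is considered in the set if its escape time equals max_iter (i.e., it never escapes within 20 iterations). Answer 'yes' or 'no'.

z_0 = 0 + 0i, c = -0.8250 + -1.4820i
Iter 1: z = -0.8250 + -1.4820i, |z|^2 = 2.8769
Iter 2: z = -2.3407 + 0.9633i, |z|^2 = 6.4068
Escaped at iteration 2

Answer: no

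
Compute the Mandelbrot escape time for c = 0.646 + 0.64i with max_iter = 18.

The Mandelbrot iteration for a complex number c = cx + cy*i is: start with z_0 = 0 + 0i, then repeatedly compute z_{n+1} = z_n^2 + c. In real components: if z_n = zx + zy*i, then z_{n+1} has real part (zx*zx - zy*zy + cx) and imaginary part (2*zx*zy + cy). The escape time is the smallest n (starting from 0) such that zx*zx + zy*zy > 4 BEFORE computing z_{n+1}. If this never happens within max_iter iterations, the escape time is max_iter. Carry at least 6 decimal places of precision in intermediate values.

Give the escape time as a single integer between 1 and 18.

Answer: 3

Derivation:
z_0 = 0 + 0i, c = 0.6460 + 0.6400i
Iter 1: z = 0.6460 + 0.6400i, |z|^2 = 0.8269
Iter 2: z = 0.6537 + 1.4669i, |z|^2 = 2.5791
Iter 3: z = -1.0784 + 2.5578i, |z|^2 = 7.7055
Escaped at iteration 3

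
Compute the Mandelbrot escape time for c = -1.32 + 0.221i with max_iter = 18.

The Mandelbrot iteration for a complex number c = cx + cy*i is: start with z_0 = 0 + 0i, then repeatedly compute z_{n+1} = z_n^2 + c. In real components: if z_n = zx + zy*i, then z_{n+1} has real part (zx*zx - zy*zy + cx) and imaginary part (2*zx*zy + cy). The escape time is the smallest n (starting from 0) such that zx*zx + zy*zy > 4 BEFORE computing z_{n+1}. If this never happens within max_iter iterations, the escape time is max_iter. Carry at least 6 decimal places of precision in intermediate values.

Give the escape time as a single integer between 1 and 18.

Answer: 7

Derivation:
z_0 = 0 + 0i, c = -1.3200 + 0.2210i
Iter 1: z = -1.3200 + 0.2210i, |z|^2 = 1.7912
Iter 2: z = 0.3736 + -0.3624i, |z|^2 = 0.2709
Iter 3: z = -1.3118 + -0.0498i, |z|^2 = 1.7233
Iter 4: z = 0.3984 + 0.3516i, |z|^2 = 0.2823
Iter 5: z = -1.2849 + 0.5012i, |z|^2 = 1.9022
Iter 6: z = 0.0799 + -1.0669i, |z|^2 = 1.1447
Iter 7: z = -2.4519 + 0.0506i, |z|^2 = 6.0144
Escaped at iteration 7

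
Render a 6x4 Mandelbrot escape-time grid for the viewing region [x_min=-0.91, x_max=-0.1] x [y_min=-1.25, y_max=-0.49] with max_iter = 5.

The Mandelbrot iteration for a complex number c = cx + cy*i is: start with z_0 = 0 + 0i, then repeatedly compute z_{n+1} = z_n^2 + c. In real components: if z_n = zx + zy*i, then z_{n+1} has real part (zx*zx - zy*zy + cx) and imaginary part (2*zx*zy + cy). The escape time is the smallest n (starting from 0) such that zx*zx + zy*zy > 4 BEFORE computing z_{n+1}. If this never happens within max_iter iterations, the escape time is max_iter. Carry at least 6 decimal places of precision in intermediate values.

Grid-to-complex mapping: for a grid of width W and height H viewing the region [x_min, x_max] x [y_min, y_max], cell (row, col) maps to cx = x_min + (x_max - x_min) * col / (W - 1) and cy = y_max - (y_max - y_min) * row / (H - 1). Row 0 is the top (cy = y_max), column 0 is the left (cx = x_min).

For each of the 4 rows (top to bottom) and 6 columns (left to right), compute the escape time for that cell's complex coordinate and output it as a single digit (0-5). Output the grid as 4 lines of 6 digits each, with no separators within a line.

(row=0, col=0): c = -0.9100 + -0.4900i → escape time 5
(row=0, col=1): c = -0.7480 + -0.4900i → escape time 5
(row=0, col=2): c = -0.5860 + -0.4900i → escape time 5
(row=0, col=3): c = -0.4240 + -0.4900i → escape time 5
(row=0, col=4): c = -0.2620 + -0.4900i → escape time 5
(row=0, col=5): c = -0.1000 + -0.4900i → escape time 5
(row=1, col=0): c = -0.9100 + -0.7433i → escape time 4
(row=1, col=1): c = -0.7480 + -0.7433i → escape time 4
(row=1, col=2): c = -0.5860 + -0.7433i → escape time 5
(row=1, col=3): c = -0.4240 + -0.7433i → escape time 5
(row=1, col=4): c = -0.2620 + -0.7433i → escape time 5
(row=1, col=5): c = -0.1000 + -0.7433i → escape time 5
(row=2, col=0): c = -0.9100 + -0.9967i → escape time 3
(row=2, col=1): c = -0.7480 + -0.9967i → escape time 3
(row=2, col=2): c = -0.5860 + -0.9967i → escape time 4
(row=2, col=3): c = -0.4240 + -0.9967i → escape time 4
(row=2, col=4): c = -0.2620 + -0.9967i → escape time 5
(row=2, col=5): c = -0.1000 + -0.9967i → escape time 5
(row=3, col=0): c = -0.9100 + -1.2500i → escape time 3
(row=3, col=1): c = -0.7480 + -1.2500i → escape time 3
(row=3, col=2): c = -0.5860 + -1.2500i → escape time 3
(row=3, col=3): c = -0.4240 + -1.2500i → escape time 3
(row=3, col=4): c = -0.2620 + -1.2500i → escape time 3
(row=3, col=5): c = -0.1000 + -1.2500i → escape time 3

Answer: 555555
445555
334455
333333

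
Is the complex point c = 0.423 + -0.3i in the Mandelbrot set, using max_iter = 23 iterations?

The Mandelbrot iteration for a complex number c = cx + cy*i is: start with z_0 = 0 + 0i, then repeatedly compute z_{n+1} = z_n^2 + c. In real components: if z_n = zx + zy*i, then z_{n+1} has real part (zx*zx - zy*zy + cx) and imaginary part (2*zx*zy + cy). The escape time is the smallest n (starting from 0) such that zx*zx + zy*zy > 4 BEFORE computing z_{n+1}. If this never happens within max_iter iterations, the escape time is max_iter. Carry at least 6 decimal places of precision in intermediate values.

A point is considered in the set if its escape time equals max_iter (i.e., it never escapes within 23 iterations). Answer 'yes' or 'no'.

z_0 = 0 + 0i, c = 0.4230 + -0.3000i
Iter 1: z = 0.4230 + -0.3000i, |z|^2 = 0.2689
Iter 2: z = 0.5119 + -0.5538i, |z|^2 = 0.5688
Iter 3: z = 0.3784 + -0.8670i, |z|^2 = 0.8949
Iter 4: z = -0.1855 + -0.9561i, |z|^2 = 0.9486
Iter 5: z = -0.4567 + 0.0548i, |z|^2 = 0.2116
Iter 6: z = 0.6286 + -0.3501i, |z|^2 = 0.5177
Iter 7: z = 0.6956 + -0.7401i, |z|^2 = 1.0316
Iter 8: z = 0.3591 + -1.3296i, |z|^2 = 1.8968
Iter 9: z = -1.2159 + -1.2550i, |z|^2 = 3.0534
Iter 10: z = 0.3264 + 2.7519i, |z|^2 = 7.6793
Escaped at iteration 10

Answer: no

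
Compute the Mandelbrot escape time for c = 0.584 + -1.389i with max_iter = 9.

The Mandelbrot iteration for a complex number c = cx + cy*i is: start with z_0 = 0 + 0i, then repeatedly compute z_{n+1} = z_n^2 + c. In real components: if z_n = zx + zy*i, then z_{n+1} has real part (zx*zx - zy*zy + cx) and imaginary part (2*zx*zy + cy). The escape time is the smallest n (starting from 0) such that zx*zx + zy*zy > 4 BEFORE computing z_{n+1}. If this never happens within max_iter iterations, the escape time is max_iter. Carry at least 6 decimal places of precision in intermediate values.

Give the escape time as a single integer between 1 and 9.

Answer: 2

Derivation:
z_0 = 0 + 0i, c = 0.5840 + -1.3890i
Iter 1: z = 0.5840 + -1.3890i, |z|^2 = 2.2704
Iter 2: z = -1.0043 + -3.0114i, |z|^2 = 10.0768
Escaped at iteration 2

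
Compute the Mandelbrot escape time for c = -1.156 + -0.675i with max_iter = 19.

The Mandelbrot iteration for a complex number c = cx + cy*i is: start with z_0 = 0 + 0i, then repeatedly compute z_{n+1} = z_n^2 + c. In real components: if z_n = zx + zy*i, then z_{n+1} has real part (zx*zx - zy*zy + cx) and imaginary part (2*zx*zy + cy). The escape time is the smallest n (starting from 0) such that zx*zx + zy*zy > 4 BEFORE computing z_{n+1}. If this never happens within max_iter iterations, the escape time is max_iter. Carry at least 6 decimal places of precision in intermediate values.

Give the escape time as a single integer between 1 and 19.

z_0 = 0 + 0i, c = -1.1560 + -0.6750i
Iter 1: z = -1.1560 + -0.6750i, |z|^2 = 1.7920
Iter 2: z = -0.2753 + 0.8856i, |z|^2 = 0.8601
Iter 3: z = -1.8645 + -1.1626i, |z|^2 = 4.8280
Escaped at iteration 3

Answer: 3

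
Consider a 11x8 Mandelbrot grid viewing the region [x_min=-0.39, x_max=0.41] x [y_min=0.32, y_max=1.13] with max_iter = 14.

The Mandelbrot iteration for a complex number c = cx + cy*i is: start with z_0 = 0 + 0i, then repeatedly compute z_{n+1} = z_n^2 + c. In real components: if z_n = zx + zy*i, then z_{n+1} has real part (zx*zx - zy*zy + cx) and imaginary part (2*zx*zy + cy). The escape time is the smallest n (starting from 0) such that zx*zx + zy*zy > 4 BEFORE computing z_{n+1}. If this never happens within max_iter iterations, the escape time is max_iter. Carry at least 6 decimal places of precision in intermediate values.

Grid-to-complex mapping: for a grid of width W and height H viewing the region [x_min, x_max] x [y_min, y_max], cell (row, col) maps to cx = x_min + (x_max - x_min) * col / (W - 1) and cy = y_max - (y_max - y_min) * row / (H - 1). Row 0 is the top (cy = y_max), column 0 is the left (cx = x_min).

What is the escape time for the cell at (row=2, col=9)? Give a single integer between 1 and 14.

z_0 = 0 + 0i, c = 0.3300 + 0.8986i
Iter 1: z = 0.3300 + 0.8986i, |z|^2 = 0.9163
Iter 2: z = -0.3685 + 1.4916i, |z|^2 = 2.3608
Iter 3: z = -1.7591 + -0.2009i, |z|^2 = 3.1349
Iter 4: z = 3.3842 + 1.6052i, |z|^2 = 14.0298
Escaped at iteration 4

Answer: 4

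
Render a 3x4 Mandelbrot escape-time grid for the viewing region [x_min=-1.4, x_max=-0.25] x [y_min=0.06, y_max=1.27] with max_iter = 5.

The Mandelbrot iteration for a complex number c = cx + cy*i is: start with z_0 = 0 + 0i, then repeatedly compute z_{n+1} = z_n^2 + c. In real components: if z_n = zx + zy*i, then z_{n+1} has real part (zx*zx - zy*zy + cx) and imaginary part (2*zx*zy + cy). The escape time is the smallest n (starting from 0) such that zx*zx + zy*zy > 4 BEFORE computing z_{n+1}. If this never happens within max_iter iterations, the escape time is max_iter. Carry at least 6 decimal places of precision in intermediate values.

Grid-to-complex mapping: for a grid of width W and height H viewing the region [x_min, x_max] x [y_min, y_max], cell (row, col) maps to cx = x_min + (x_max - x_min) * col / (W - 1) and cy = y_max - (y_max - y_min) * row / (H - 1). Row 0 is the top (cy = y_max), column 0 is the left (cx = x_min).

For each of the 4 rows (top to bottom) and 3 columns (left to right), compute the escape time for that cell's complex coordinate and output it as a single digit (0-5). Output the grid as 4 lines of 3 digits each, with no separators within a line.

Answer: 233
345
455
555

Derivation:
(row=0, col=0): c = -1.4000 + 1.2700i → escape time 2
(row=0, col=1): c = -0.8250 + 1.2700i → escape time 3
(row=0, col=2): c = -0.2500 + 1.2700i → escape time 3
(row=1, col=0): c = -1.4000 + 0.8667i → escape time 3
(row=1, col=1): c = -0.8250 + 0.8667i → escape time 4
(row=1, col=2): c = -0.2500 + 0.8667i → escape time 5
(row=2, col=0): c = -1.4000 + 0.4633i → escape time 4
(row=2, col=1): c = -0.8250 + 0.4633i → escape time 5
(row=2, col=2): c = -0.2500 + 0.4633i → escape time 5
(row=3, col=0): c = -1.4000 + 0.0600i → escape time 5
(row=3, col=1): c = -0.8250 + 0.0600i → escape time 5
(row=3, col=2): c = -0.2500 + 0.0600i → escape time 5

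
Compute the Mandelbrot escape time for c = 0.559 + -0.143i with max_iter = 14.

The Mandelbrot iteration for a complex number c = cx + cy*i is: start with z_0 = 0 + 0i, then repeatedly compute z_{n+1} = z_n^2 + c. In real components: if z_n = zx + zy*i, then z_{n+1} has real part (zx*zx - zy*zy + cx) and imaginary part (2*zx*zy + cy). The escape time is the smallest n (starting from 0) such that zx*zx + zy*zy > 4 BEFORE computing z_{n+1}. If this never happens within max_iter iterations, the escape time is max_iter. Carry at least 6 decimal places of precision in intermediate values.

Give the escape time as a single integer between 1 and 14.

z_0 = 0 + 0i, c = 0.5590 + -0.1430i
Iter 1: z = 0.5590 + -0.1430i, |z|^2 = 0.3329
Iter 2: z = 0.8510 + -0.3029i, |z|^2 = 0.8160
Iter 3: z = 1.1915 + -0.6585i, |z|^2 = 1.8534
Iter 4: z = 1.5451 + -1.7123i, |z|^2 = 5.3191
Escaped at iteration 4

Answer: 4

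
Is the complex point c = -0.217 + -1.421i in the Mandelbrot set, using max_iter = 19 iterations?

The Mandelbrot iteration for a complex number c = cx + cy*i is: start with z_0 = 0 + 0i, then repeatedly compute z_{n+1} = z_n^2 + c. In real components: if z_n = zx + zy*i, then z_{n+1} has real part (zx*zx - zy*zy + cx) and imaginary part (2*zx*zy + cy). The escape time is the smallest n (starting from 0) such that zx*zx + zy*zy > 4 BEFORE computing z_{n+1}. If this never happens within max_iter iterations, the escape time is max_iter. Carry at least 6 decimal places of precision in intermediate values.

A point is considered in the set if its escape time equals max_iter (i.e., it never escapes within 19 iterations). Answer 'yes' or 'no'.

z_0 = 0 + 0i, c = -0.2170 + -1.4210i
Iter 1: z = -0.2170 + -1.4210i, |z|^2 = 2.0663
Iter 2: z = -2.1892 + -0.8043i, |z|^2 = 5.4393
Escaped at iteration 2

Answer: no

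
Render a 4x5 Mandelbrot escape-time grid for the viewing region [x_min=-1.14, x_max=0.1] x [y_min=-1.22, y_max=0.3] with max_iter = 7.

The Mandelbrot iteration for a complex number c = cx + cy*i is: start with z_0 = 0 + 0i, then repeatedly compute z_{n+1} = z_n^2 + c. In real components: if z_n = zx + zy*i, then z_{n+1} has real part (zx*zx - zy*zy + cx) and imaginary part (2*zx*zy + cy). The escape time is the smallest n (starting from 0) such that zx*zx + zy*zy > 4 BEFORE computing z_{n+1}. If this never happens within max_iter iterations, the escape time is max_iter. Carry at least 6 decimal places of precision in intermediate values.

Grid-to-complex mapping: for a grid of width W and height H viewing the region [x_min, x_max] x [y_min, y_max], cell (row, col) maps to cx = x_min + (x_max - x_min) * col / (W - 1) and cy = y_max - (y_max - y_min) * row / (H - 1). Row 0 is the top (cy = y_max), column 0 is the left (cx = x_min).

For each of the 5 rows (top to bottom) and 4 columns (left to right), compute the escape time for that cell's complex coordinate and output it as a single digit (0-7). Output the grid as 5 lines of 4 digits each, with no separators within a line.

Answer: 7777
7777
5777
3475
2332

Derivation:
(row=0, col=0): c = -1.1400 + 0.3000i → escape time 7
(row=0, col=1): c = -0.7267 + 0.3000i → escape time 7
(row=0, col=2): c = -0.3133 + 0.3000i → escape time 7
(row=0, col=3): c = 0.1000 + 0.3000i → escape time 7
(row=1, col=0): c = -1.1400 + -0.0800i → escape time 7
(row=1, col=1): c = -0.7267 + -0.0800i → escape time 7
(row=1, col=2): c = -0.3133 + -0.0800i → escape time 7
(row=1, col=3): c = 0.1000 + -0.0800i → escape time 7
(row=2, col=0): c = -1.1400 + -0.4600i → escape time 5
(row=2, col=1): c = -0.7267 + -0.4600i → escape time 7
(row=2, col=2): c = -0.3133 + -0.4600i → escape time 7
(row=2, col=3): c = 0.1000 + -0.4600i → escape time 7
(row=3, col=0): c = -1.1400 + -0.8400i → escape time 3
(row=3, col=1): c = -0.7267 + -0.8400i → escape time 4
(row=3, col=2): c = -0.3133 + -0.8400i → escape time 7
(row=3, col=3): c = 0.1000 + -0.8400i → escape time 5
(row=4, col=0): c = -1.1400 + -1.2200i → escape time 2
(row=4, col=1): c = -0.7267 + -1.2200i → escape time 3
(row=4, col=2): c = -0.3133 + -1.2200i → escape time 3
(row=4, col=3): c = 0.1000 + -1.2200i → escape time 2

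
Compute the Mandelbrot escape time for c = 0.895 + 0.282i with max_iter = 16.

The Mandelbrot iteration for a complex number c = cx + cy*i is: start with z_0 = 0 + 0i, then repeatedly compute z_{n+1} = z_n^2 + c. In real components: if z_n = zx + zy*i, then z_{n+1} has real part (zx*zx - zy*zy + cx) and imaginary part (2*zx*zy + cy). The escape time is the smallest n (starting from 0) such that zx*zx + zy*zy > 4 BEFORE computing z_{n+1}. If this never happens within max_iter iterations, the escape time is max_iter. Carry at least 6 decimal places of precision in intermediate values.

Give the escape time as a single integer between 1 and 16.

Answer: 3

Derivation:
z_0 = 0 + 0i, c = 0.8950 + 0.2820i
Iter 1: z = 0.8950 + 0.2820i, |z|^2 = 0.8805
Iter 2: z = 1.6165 + 0.7868i, |z|^2 = 3.2321
Iter 3: z = 2.8891 + 2.8257i, |z|^2 = 16.3310
Escaped at iteration 3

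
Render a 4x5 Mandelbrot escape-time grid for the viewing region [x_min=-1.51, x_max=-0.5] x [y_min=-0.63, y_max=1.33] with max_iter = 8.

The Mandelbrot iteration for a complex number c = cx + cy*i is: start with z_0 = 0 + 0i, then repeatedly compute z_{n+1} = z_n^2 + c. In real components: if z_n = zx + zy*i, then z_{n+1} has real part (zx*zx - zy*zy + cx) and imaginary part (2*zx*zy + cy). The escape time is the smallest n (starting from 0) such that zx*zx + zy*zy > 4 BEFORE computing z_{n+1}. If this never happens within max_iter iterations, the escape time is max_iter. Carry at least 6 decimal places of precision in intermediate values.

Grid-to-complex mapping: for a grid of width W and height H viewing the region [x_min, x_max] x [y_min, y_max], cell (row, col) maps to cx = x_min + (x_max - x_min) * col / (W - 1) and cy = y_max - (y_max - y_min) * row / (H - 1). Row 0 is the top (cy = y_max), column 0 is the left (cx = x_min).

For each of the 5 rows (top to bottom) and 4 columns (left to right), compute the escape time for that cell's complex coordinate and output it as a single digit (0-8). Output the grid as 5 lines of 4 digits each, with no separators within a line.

Answer: 1222
3345
4888
6888
3358

Derivation:
(row=0, col=0): c = -1.5100 + 1.3300i → escape time 1
(row=0, col=1): c = -1.1733 + 1.3300i → escape time 2
(row=0, col=2): c = -0.8367 + 1.3300i → escape time 2
(row=0, col=3): c = -0.5000 + 1.3300i → escape time 2
(row=1, col=0): c = -1.5100 + 0.8400i → escape time 3
(row=1, col=1): c = -1.1733 + 0.8400i → escape time 3
(row=1, col=2): c = -0.8367 + 0.8400i → escape time 4
(row=1, col=3): c = -0.5000 + 0.8400i → escape time 5
(row=2, col=0): c = -1.5100 + 0.3500i → escape time 4
(row=2, col=1): c = -1.1733 + 0.3500i → escape time 8
(row=2, col=2): c = -0.8367 + 0.3500i → escape time 8
(row=2, col=3): c = -0.5000 + 0.3500i → escape time 8
(row=3, col=0): c = -1.5100 + -0.1400i → escape time 6
(row=3, col=1): c = -1.1733 + -0.1400i → escape time 8
(row=3, col=2): c = -0.8367 + -0.1400i → escape time 8
(row=3, col=3): c = -0.5000 + -0.1400i → escape time 8
(row=4, col=0): c = -1.5100 + -0.6300i → escape time 3
(row=4, col=1): c = -1.1733 + -0.6300i → escape time 3
(row=4, col=2): c = -0.8367 + -0.6300i → escape time 5
(row=4, col=3): c = -0.5000 + -0.6300i → escape time 8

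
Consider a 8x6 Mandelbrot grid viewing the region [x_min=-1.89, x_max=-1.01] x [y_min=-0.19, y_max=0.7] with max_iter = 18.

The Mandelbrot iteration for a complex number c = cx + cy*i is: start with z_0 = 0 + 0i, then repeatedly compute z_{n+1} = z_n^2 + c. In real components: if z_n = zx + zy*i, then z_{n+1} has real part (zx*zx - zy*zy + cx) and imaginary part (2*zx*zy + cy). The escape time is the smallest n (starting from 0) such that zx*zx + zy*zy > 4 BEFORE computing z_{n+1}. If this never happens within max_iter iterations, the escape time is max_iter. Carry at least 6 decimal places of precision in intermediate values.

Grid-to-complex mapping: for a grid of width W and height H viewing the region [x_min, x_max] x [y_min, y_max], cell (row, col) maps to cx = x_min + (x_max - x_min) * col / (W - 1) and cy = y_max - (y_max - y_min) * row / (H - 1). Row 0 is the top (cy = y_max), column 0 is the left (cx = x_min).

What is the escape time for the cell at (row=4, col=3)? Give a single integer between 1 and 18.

Answer: 12

Derivation:
z_0 = 0 + 0i, c = -1.5129 + -0.0120i
Iter 1: z = -1.5129 + -0.0120i, |z|^2 = 2.2889
Iter 2: z = 0.7757 + 0.0243i, |z|^2 = 0.6024
Iter 3: z = -0.9117 + 0.0257i, |z|^2 = 0.8318
Iter 4: z = -0.6824 + -0.0589i, |z|^2 = 0.4691
Iter 5: z = -1.0507 + 0.0684i, |z|^2 = 1.1087
Iter 6: z = -0.4135 + -0.1557i, |z|^2 = 0.1952
Iter 7: z = -1.3661 + 0.1167i, |z|^2 = 1.8798
Iter 8: z = 0.3397 + -0.3309i, |z|^2 = 0.2249
Iter 9: z = -1.5070 + -0.2368i, |z|^2 = 2.3271
Iter 10: z = 0.7020 + 0.7019i, |z|^2 = 0.9855
Iter 11: z = -1.5126 + 0.9735i, |z|^2 = 3.2356
Iter 12: z = -0.1725 + -2.9569i, |z|^2 = 8.7730
Escaped at iteration 12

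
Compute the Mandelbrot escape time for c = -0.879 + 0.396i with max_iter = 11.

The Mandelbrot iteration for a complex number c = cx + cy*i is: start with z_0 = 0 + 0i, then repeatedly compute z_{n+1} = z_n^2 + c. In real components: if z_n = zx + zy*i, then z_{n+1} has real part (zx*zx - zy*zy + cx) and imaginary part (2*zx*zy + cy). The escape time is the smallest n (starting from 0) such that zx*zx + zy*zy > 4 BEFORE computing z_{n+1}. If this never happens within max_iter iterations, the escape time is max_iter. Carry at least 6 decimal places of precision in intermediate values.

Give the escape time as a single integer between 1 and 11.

Answer: 7

Derivation:
z_0 = 0 + 0i, c = -0.8790 + 0.3960i
Iter 1: z = -0.8790 + 0.3960i, |z|^2 = 0.9295
Iter 2: z = -0.2632 + -0.3002i, |z|^2 = 0.1594
Iter 3: z = -0.8998 + 0.5540i, |z|^2 = 1.1166
Iter 4: z = -0.3762 + -0.6010i, |z|^2 = 0.5027
Iter 5: z = -1.0987 + 0.8482i, |z|^2 = 1.9266
Iter 6: z = -0.3913 + -1.4678i, |z|^2 = 2.3076
Iter 7: z = -2.8803 + 1.5448i, |z|^2 = 10.6826
Escaped at iteration 7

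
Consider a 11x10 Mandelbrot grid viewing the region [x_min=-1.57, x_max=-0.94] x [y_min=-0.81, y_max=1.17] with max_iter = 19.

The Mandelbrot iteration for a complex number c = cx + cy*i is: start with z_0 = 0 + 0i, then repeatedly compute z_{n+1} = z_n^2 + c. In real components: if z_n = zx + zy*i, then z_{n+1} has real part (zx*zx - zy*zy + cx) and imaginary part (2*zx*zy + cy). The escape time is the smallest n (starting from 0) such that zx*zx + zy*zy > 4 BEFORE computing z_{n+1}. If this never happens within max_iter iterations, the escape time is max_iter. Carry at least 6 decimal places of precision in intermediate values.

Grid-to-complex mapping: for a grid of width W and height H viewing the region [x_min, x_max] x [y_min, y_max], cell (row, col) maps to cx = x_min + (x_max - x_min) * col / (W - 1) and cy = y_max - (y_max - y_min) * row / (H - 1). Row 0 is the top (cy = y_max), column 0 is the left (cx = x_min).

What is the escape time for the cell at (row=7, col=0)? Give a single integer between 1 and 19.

Answer: 4

Derivation:
z_0 = 0 + 0i, c = -1.5700 + -0.3700i
Iter 1: z = -1.5700 + -0.3700i, |z|^2 = 2.6018
Iter 2: z = 0.7580 + 0.7918i, |z|^2 = 1.2015
Iter 3: z = -1.6224 + 0.8304i, |z|^2 = 3.3216
Iter 4: z = 0.3726 + -3.0644i, |z|^2 = 9.5291
Escaped at iteration 4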